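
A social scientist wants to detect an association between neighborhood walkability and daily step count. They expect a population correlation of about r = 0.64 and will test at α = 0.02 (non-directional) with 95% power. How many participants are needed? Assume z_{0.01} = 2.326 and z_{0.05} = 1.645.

n = 31

Fisher's z: C = ½·ln((1+r)/(1−r)) = ½·ln(4.5556) = 0.7582.
n = ((z_{α/2} + z_β)/C)² + 3.
(2.326 + 1.645) / 0.7582 = 3.971 / 0.7582 = 5.237.
n = 5.237² + 3 = 27.43 + 3 = 30.4.
Round up.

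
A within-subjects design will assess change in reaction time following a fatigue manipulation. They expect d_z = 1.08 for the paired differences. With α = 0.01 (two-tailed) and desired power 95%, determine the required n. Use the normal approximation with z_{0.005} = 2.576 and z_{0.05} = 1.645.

n = 16 pairs

For a paired (one-sample on differences) test: n = ((z_{α/2} + z_β) / d)².
z_{α/2} + z_β = 2.576 + 1.645 = 4.221.
n = (4.221 / 1.08)² = 3.908² = 15.28.
Round up.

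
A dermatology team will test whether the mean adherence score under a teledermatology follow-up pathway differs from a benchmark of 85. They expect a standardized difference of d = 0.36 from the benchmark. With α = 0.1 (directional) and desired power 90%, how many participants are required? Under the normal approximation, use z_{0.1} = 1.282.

n = 51

For a one-sample test: n = ((z_{α} + z_β) / d)².
z_{α} + z_β = 1.282 + 1.282 = 2.564.
n = (2.564 / 0.36)² = 7.122² = 50.73.
Round up.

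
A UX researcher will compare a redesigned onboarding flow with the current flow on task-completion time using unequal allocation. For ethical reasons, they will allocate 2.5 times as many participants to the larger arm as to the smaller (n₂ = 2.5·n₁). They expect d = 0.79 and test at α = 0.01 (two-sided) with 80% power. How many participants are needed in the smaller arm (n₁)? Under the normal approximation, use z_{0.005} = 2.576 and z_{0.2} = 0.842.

n₁ = 27

With allocation ratio k = n₂/n₁ = 2.5, Var(x̄₁−x̄₂) = σ²(1/n₁ + 1/(k·n₁)) = σ²·(k+1)/(k·n₁).
So n₁ = (1 + 1/k)·((z_{α/2} + z_β)/d)² = 1.400 × (3.418/0.79)².
n₁ = 1.400 × 18.72 = 26.2.
Round up: n₁ = 27, giving n₂ = ⌈2.5 × 27⌉ = ⌈67.5⌉ = 68.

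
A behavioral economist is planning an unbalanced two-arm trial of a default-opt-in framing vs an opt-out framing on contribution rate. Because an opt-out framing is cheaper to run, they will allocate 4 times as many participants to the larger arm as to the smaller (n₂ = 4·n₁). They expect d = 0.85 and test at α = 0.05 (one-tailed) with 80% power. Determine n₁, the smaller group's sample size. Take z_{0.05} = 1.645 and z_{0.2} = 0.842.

With allocation ratio k = n₂/n₁ = 4, Var(x̄₁−x̄₂) = σ²(1/n₁ + 1/(k·n₁)) = σ²·(k+1)/(k·n₁).
So n₁ = (1 + 1/k)·((z_{α} + z_β)/d)² = 1.250 × (2.487/0.85)².
n₁ = 1.250 × 8.56 = 10.7.
Round up: n₁ = 11, giving n₂ = 4 × 11 = 44.

n₁ = 11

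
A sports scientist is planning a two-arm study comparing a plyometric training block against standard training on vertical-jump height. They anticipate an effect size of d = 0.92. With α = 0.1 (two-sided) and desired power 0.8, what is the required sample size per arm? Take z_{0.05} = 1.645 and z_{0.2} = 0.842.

n = 15 per group

For two independent groups with equal n: n = 2·((z_{α/2} + z_β) / d)².
z_{α/2} + z_β = 1.645 + 0.842 = 2.487.
n = 2 × (2.487 / 0.92)² = 2 × 2.703² = 2 × 7.31 = 14.6.
Round up to the next whole participant.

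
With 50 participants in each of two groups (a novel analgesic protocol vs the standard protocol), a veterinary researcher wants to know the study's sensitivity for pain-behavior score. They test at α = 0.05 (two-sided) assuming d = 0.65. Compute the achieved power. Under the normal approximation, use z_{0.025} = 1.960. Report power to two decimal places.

power ≈ 0.90

For two equal groups, power = Φ(d·√(n/2) − z_{α/2}).
d·√(n/2) = 0.65 × √(50/2) = 0.65 × 5.000 = 3.250.
z_β = 3.250 − 1.960 = 1.290.
Power = Φ(1.290) = 0.901.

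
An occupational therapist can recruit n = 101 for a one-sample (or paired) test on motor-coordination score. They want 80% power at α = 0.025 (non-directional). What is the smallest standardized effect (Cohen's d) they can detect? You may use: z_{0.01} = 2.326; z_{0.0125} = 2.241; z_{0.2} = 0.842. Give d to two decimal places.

For a single sample (or paired design) of n = 101: d_min = (z_{α/2} + z_β)/√n.
z-sum = 2.241 + 0.842 = 3.083.
d_min = 3.083 / √101 = 3.083 / 10.050 = 0.307.

d_min ≈ 0.31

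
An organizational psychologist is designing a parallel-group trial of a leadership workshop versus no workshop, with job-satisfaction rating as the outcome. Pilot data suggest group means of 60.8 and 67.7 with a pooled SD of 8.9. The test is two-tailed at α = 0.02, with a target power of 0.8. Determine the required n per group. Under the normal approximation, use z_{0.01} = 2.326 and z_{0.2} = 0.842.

n = 34 per group

Cohen's d = |M₁ − M₂| / SD_pooled = |60.8 − 67.7| / 8.9 = 6.9 / 8.9 = 0.775.
For two independent groups with equal n: n = 2·((z_{α/2} + z_β) / d)².
z_{α/2} + z_β = 2.326 + 0.842 = 3.168.
n = 2 × (3.168 / 0.775)² = 2 × 4.088² = 2 × 16.71 = 33.4.
Round up to the next whole participant.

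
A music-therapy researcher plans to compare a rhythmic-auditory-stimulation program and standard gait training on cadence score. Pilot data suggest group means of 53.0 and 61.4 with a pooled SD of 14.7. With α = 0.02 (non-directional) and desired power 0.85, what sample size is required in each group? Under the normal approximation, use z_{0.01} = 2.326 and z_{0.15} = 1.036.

Cohen's d = |M₁ − M₂| / SD_pooled = |53.0 − 61.4| / 14.7 = 8.4 / 14.7 = 0.571.
For two independent groups with equal n: n = 2·((z_{α/2} + z_β) / d)².
z_{α/2} + z_β = 2.326 + 1.036 = 3.362.
n = 2 × (3.362 / 0.571)² = 2 × 5.888² = 2 × 34.67 = 69.3.
Round up to the next whole participant.

n = 70 per group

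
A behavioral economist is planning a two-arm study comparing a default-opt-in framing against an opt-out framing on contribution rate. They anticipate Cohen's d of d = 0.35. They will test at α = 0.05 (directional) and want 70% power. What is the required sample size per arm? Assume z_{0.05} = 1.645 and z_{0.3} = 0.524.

For two independent groups with equal n: n = 2·((z_{α} + z_β) / d)².
z_{α} + z_β = 1.645 + 0.524 = 2.169.
n = 2 × (2.169 / 0.35)² = 2 × 6.197² = 2 × 38.40 = 76.8.
Round up to the next whole participant.

n = 77 per group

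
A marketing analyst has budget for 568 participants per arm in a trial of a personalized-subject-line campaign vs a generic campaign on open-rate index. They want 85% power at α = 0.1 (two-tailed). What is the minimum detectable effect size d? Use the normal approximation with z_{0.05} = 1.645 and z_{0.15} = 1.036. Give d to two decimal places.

For two independent groups of n = 568 each: d_min = (z_{α/2} + z_β)·√(2/n).
z-sum = 1.645 + 1.036 = 2.681.
d_min = 2.681 × √(2/568) = 2.681 × 0.0593 = 0.159.

d_min ≈ 0.16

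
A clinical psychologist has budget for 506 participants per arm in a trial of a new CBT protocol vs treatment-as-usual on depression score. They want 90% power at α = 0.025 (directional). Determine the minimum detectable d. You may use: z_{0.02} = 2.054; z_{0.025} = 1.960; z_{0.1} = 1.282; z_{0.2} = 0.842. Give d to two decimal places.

d_min ≈ 0.20

For two independent groups of n = 506 each: d_min = (z_{α} + z_β)·√(2/n).
z-sum = 1.960 + 1.282 = 3.242.
d_min = 3.242 × √(2/506) = 3.242 × 0.0629 = 0.204.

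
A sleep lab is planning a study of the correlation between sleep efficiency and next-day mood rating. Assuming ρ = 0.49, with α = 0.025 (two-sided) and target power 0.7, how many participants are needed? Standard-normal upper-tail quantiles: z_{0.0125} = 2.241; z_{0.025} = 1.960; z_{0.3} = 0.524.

n = 30

Fisher's z: C = ½·ln((1+r)/(1−r)) = ½·ln(2.9216) = 0.5361.
n = ((z_{α/2} + z_β)/C)² + 3.
(2.241 + 0.524) / 0.5361 = 2.765 / 0.5361 = 5.158.
n = 5.158² + 3 = 26.60 + 3 = 29.6.
Round up.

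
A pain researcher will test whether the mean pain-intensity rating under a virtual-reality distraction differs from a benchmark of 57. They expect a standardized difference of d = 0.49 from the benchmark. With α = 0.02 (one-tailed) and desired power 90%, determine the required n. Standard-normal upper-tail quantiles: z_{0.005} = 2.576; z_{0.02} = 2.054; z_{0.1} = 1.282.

For a one-sample test: n = ((z_{α} + z_β) / d)².
z_{α} + z_β = 2.054 + 1.282 = 3.336.
n = (3.336 / 0.49)² = 6.808² = 46.35.
Round up.

n = 47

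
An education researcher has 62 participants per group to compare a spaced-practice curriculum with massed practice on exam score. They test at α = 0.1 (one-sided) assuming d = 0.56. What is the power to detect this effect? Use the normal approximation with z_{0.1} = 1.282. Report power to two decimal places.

For two equal groups, power = Φ(d·√(n/2) − z_{α}).
d·√(n/2) = 0.56 × √(62/2) = 0.56 × 5.568 = 3.118.
z_β = 3.118 − 1.282 = 1.836.
Power = Φ(1.836) = 0.967.

power ≈ 0.97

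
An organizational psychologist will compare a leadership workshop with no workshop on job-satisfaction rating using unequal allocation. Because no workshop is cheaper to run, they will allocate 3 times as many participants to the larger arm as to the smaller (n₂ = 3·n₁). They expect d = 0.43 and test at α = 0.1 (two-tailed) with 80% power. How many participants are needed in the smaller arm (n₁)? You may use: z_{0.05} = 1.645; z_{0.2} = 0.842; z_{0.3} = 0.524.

With allocation ratio k = n₂/n₁ = 3, Var(x̄₁−x̄₂) = σ²(1/n₁ + 1/(k·n₁)) = σ²·(k+1)/(k·n₁).
So n₁ = (1 + 1/k)·((z_{α/2} + z_β)/d)² = 1.333 × (2.487/0.43)².
n₁ = 1.333 × 33.45 = 44.6.
Round up: n₁ = 45, giving n₂ = 3 × 45 = 135.

n₁ = 45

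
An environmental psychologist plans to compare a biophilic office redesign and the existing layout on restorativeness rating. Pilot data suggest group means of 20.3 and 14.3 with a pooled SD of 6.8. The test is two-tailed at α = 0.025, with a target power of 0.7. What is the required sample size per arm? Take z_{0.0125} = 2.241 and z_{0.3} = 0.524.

n = 20 per group

Cohen's d = |M₁ − M₂| / SD_pooled = |20.3 − 14.3| / 6.8 = 6.0 / 6.8 = 0.882.
For two independent groups with equal n: n = 2·((z_{α/2} + z_β) / d)².
z_{α/2} + z_β = 2.241 + 0.524 = 2.765.
n = 2 × (2.765 / 0.882)² = 2 × 3.135² = 2 × 9.83 = 19.7.
Round up to the next whole participant.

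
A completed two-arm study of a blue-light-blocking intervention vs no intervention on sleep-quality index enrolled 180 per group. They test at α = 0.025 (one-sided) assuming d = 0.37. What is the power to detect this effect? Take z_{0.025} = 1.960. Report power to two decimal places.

power ≈ 0.94

For two equal groups, power = Φ(d·√(n/2) − z_{α}).
d·√(n/2) = 0.37 × √(180/2) = 0.37 × 9.487 = 3.510.
z_β = 3.510 − 1.960 = 1.550.
Power = Φ(1.550) = 0.939.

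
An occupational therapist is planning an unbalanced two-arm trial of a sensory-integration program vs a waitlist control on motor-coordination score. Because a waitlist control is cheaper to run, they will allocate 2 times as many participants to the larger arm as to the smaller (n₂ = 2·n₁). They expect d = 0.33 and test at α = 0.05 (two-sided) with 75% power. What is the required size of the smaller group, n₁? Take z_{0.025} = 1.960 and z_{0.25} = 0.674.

With allocation ratio k = n₂/n₁ = 2, Var(x̄₁−x̄₂) = σ²(1/n₁ + 1/(k·n₁)) = σ²·(k+1)/(k·n₁).
So n₁ = (1 + 1/k)·((z_{α/2} + z_β)/d)² = 1.500 × (2.634/0.33)².
n₁ = 1.500 × 63.71 = 95.6.
Round up: n₁ = 96, giving n₂ = 2 × 96 = 192.

n₁ = 96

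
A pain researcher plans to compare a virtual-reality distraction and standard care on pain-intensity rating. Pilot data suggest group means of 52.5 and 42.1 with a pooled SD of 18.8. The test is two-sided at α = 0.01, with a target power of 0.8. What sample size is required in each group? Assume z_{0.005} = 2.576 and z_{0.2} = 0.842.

n = 77 per group

Cohen's d = |M₁ − M₂| / SD_pooled = |52.5 − 42.1| / 18.8 = 10.4 / 18.8 = 0.553.
For two independent groups with equal n: n = 2·((z_{α/2} + z_β) / d)².
z_{α/2} + z_β = 2.576 + 0.842 = 3.418.
n = 2 × (3.418 / 0.553)² = 2 × 6.181² = 2 × 38.20 = 76.4.
Round up to the next whole participant.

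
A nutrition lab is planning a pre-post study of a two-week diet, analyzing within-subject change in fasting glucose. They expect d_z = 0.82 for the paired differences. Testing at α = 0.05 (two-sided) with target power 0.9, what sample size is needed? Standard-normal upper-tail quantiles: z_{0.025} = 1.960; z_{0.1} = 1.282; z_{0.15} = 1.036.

n = 16 pairs

For a paired (one-sample on differences) test: n = ((z_{α/2} + z_β) / d)².
z_{α/2} + z_β = 1.960 + 1.282 = 3.242.
n = (3.242 / 0.82)² = 3.954² = 15.63.
Round up.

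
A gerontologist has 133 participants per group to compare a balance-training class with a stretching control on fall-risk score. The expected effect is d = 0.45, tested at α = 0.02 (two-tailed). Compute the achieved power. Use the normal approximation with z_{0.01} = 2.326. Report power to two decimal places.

power ≈ 0.91

For two equal groups, power = Φ(d·√(n/2) − z_{α/2}).
d·√(n/2) = 0.45 × √(133/2) = 0.45 × 8.155 = 3.670.
z_β = 3.670 − 2.326 = 1.344.
Power = Φ(1.344) = 0.910.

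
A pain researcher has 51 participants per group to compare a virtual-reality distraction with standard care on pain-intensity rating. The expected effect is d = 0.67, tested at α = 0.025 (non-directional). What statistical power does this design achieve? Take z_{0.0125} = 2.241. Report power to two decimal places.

power ≈ 0.87

For two equal groups, power = Φ(d·√(n/2) − z_{α/2}).
d·√(n/2) = 0.67 × √(51/2) = 0.67 × 5.050 = 3.383.
z_β = 3.383 − 2.241 = 1.142.
Power = Φ(1.142) = 0.873.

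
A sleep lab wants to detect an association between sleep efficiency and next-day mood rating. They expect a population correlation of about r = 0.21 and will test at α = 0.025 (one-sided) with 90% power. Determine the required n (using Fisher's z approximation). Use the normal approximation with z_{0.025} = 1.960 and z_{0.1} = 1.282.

Fisher's z: C = ½·ln((1+r)/(1−r)) = ½·ln(1.5316) = 0.2132.
n = ((z_{α} + z_β)/C)² + 3.
(1.960 + 1.282) / 0.2132 = 3.242 / 0.2132 = 15.206.
n = 15.206² + 3 = 231.23 + 3 = 234.2.
Round up.

n = 235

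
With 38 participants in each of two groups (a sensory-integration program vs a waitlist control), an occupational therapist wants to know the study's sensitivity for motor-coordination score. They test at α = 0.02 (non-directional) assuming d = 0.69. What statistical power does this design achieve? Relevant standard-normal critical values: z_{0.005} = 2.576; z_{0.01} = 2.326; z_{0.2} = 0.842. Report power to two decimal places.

For two equal groups, power = Φ(d·√(n/2) − z_{α/2}).
d·√(n/2) = 0.69 × √(38/2) = 0.69 × 4.359 = 3.008.
z_β = 3.008 − 2.326 = 0.682.
Power = Φ(0.682) = 0.752.

power ≈ 0.75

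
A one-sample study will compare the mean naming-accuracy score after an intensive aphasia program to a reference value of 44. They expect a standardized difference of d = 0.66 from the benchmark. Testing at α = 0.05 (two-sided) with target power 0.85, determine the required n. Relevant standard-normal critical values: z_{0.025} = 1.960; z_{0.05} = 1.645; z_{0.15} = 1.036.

For a one-sample test: n = ((z_{α/2} + z_β) / d)².
z_{α/2} + z_β = 1.960 + 1.036 = 2.996.
n = (2.996 / 0.66)² = 4.539² = 20.61.
Round up.

n = 21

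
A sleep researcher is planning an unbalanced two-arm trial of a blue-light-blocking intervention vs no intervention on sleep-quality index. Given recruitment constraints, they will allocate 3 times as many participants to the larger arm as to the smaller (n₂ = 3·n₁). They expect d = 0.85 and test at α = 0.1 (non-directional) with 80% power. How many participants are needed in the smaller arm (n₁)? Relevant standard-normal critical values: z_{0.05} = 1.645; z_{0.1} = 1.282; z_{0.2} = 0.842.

n₁ = 12

With allocation ratio k = n₂/n₁ = 3, Var(x̄₁−x̄₂) = σ²(1/n₁ + 1/(k·n₁)) = σ²·(k+1)/(k·n₁).
So n₁ = (1 + 1/k)·((z_{α/2} + z_β)/d)² = 1.333 × (2.487/0.85)².
n₁ = 1.333 × 8.56 = 11.4.
Round up: n₁ = 12, giving n₂ = 3 × 12 = 36.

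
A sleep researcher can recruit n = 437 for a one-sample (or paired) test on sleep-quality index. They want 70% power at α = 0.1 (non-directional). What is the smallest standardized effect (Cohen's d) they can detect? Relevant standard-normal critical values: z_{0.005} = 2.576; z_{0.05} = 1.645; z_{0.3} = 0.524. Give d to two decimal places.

For a single sample (or paired design) of n = 437: d_min = (z_{α/2} + z_β)/√n.
z-sum = 1.645 + 0.524 = 2.169.
d_min = 2.169 / √437 = 2.169 / 20.905 = 0.104.

d_min ≈ 0.10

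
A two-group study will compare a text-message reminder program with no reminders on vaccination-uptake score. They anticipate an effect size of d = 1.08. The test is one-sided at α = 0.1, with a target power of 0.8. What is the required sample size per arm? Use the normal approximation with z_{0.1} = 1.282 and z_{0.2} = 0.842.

For two independent groups with equal n: n = 2·((z_{α} + z_β) / d)².
z_{α} + z_β = 1.282 + 0.842 = 2.124.
n = 2 × (2.124 / 1.08)² = 2 × 1.967² = 2 × 3.87 = 7.7.
Round up to the next whole participant.

n = 8 per group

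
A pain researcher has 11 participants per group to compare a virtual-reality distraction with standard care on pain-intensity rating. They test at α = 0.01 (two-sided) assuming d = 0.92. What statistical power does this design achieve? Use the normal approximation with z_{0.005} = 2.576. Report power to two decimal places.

For two equal groups, power = Φ(d·√(n/2) − z_{α/2}).
d·√(n/2) = 0.92 × √(11/2) = 0.92 × 2.345 = 2.158.
z_β = 2.158 − 2.576 = -0.418.
Power = Φ(-0.418) = 0.338.

power ≈ 0.34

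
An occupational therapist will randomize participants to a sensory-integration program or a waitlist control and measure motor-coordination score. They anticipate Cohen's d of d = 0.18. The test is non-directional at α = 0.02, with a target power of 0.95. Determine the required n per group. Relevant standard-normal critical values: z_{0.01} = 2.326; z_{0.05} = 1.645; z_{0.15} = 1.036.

For two independent groups with equal n: n = 2·((z_{α/2} + z_β) / d)².
z_{α/2} + z_β = 2.326 + 1.645 = 3.971.
n = 2 × (3.971 / 0.18)² = 2 × 22.061² = 2 × 486.69 = 973.4.
Round up to the next whole participant.

n = 974 per group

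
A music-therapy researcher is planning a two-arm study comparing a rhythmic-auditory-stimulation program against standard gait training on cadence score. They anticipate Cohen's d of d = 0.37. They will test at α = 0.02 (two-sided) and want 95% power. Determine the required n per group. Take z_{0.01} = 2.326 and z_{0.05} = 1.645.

For two independent groups with equal n: n = 2·((z_{α/2} + z_β) / d)².
z_{α/2} + z_β = 2.326 + 1.645 = 3.971.
n = 2 × (3.971 / 0.37)² = 2 × 10.732² = 2 × 115.19 = 230.4.
Round up to the next whole participant.

n = 231 per group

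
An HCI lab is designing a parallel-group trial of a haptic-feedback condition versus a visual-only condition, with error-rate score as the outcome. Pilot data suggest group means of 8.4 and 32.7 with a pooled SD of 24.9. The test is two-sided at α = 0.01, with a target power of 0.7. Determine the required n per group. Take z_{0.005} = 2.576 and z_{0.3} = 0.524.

Cohen's d = |M₁ − M₂| / SD_pooled = |8.4 − 32.7| / 24.9 = 24.3 / 24.9 = 0.976.
For two independent groups with equal n: n = 2·((z_{α/2} + z_β) / d)².
z_{α/2} + z_β = 2.576 + 0.524 = 3.100.
n = 2 × (3.100 / 0.976)² = 2 × 3.176² = 2 × 10.09 = 20.2.
Round up to the next whole participant.

n = 21 per group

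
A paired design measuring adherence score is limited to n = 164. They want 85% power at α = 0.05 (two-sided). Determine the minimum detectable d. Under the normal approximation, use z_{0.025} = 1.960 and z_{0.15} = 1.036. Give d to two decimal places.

For a single sample (or paired design) of n = 164: d_min = (z_{α/2} + z_β)/√n.
z-sum = 1.960 + 1.036 = 2.996.
d_min = 2.996 / √164 = 2.996 / 12.806 = 0.234.

d_min ≈ 0.23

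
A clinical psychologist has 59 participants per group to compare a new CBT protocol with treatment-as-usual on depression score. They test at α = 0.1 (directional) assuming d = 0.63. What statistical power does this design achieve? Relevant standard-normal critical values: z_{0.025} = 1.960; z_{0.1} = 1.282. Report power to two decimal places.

For two equal groups, power = Φ(d·√(n/2) − z_{α}).
d·√(n/2) = 0.63 × √(59/2) = 0.63 × 5.431 = 3.422.
z_β = 3.422 − 1.282 = 2.140.
Power = Φ(2.140) = 0.984.

power ≈ 0.98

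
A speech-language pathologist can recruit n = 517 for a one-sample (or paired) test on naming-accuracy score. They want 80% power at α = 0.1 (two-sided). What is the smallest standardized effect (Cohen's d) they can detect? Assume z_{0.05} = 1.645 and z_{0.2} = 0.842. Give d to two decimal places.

d_min ≈ 0.11

For a single sample (or paired design) of n = 517: d_min = (z_{α/2} + z_β)/√n.
z-sum = 1.645 + 0.842 = 2.487.
d_min = 2.487 / √517 = 2.487 / 22.738 = 0.109.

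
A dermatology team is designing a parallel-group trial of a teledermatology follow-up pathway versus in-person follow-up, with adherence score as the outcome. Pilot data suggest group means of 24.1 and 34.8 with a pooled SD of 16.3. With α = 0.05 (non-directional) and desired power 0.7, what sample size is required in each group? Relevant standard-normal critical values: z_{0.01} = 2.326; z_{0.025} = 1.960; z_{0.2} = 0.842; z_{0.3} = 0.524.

Cohen's d = |M₁ − M₂| / SD_pooled = |24.1 − 34.8| / 16.3 = 10.7 / 16.3 = 0.656.
For two independent groups with equal n: n = 2·((z_{α/2} + z_β) / d)².
z_{α/2} + z_β = 1.960 + 0.524 = 2.484.
n = 2 × (2.484 / 0.656)² = 2 × 3.787² = 2 × 14.34 = 28.7.
Round up to the next whole participant.

n = 29 per group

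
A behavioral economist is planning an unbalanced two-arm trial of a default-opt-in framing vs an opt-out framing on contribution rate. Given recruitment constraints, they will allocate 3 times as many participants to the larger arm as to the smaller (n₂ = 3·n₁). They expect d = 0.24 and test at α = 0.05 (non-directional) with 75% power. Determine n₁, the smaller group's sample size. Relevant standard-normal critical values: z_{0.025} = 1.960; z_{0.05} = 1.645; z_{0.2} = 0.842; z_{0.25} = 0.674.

With allocation ratio k = n₂/n₁ = 3, Var(x̄₁−x̄₂) = σ²(1/n₁ + 1/(k·n₁)) = σ²·(k+1)/(k·n₁).
So n₁ = (1 + 1/k)·((z_{α/2} + z_β)/d)² = 1.333 × (2.634/0.24)².
n₁ = 1.333 × 120.45 = 160.6.
Round up: n₁ = 161, giving n₂ = 3 × 161 = 483.

n₁ = 161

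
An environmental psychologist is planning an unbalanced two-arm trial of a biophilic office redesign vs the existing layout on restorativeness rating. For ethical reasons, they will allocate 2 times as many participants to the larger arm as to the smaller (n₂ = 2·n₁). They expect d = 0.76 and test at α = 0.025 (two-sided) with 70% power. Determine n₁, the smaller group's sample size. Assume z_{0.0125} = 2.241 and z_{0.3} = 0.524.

With allocation ratio k = n₂/n₁ = 2, Var(x̄₁−x̄₂) = σ²(1/n₁ + 1/(k·n₁)) = σ²·(k+1)/(k·n₁).
So n₁ = (1 + 1/k)·((z_{α/2} + z_β)/d)² = 1.500 × (2.765/0.76)².
n₁ = 1.500 × 13.24 = 19.9.
Round up: n₁ = 20, giving n₂ = 2 × 20 = 40.

n₁ = 20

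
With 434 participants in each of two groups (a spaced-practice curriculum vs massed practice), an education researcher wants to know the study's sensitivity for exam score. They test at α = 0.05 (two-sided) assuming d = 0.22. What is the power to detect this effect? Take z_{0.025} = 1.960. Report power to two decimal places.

power ≈ 0.90

For two equal groups, power = Φ(d·√(n/2) − z_{α/2}).
d·√(n/2) = 0.22 × √(434/2) = 0.22 × 14.731 = 3.241.
z_β = 3.241 − 1.960 = 1.281.
Power = Φ(1.281) = 0.900.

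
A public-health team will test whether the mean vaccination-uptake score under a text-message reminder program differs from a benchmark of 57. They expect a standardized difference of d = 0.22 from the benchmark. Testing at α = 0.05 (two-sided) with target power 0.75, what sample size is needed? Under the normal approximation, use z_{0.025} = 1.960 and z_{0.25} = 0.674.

For a one-sample test: n = ((z_{α/2} + z_β) / d)².
z_{α/2} + z_β = 1.960 + 0.674 = 2.634.
n = (2.634 / 0.22)² = 11.973² = 143.35.
Round up.

n = 144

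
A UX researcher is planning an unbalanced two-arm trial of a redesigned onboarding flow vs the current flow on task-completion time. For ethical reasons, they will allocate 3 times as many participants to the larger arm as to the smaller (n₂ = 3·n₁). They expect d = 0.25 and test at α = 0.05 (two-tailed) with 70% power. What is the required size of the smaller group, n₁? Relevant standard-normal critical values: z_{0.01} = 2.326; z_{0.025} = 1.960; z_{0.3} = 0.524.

With allocation ratio k = n₂/n₁ = 3, Var(x̄₁−x̄₂) = σ²(1/n₁ + 1/(k·n₁)) = σ²·(k+1)/(k·n₁).
So n₁ = (1 + 1/k)·((z_{α/2} + z_β)/d)² = 1.333 × (2.484/0.25)².
n₁ = 1.333 × 98.72 = 131.6.
Round up: n₁ = 132, giving n₂ = 3 × 132 = 396.

n₁ = 132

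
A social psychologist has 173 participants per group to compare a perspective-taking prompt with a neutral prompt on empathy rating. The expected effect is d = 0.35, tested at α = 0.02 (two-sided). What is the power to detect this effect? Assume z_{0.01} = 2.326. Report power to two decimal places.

For two equal groups, power = Φ(d·√(n/2) − z_{α/2}).
d·√(n/2) = 0.35 × √(173/2) = 0.35 × 9.301 = 3.255.
z_β = 3.255 − 2.326 = 0.929.
Power = Φ(0.929) = 0.824.

power ≈ 0.82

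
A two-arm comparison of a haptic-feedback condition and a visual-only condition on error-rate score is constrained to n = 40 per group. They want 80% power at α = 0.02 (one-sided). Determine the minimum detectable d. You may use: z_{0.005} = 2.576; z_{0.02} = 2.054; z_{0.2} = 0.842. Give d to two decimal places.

d_min ≈ 0.65

For two independent groups of n = 40 each: d_min = (z_{α} + z_β)·√(2/n).
z-sum = 2.054 + 0.842 = 2.896.
d_min = 2.896 × √(2/40) = 2.896 × 0.2236 = 0.648.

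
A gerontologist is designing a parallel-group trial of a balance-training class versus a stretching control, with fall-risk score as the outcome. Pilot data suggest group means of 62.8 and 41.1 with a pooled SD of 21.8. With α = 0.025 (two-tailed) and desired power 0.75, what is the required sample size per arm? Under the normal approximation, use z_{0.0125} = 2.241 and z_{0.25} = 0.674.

n = 18 per group

Cohen's d = |M₁ − M₂| / SD_pooled = |62.8 − 41.1| / 21.8 = 21.7 / 21.8 = 0.995.
For two independent groups with equal n: n = 2·((z_{α/2} + z_β) / d)².
z_{α/2} + z_β = 2.241 + 0.674 = 2.915.
n = 2 × (2.915 / 0.995)² = 2 × 2.930² = 2 × 8.58 = 17.2.
Round up to the next whole participant.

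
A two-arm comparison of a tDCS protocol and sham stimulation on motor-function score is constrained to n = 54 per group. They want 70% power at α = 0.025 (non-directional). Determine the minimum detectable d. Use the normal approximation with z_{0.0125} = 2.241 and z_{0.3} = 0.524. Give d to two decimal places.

d_min ≈ 0.53

For two independent groups of n = 54 each: d_min = (z_{α/2} + z_β)·√(2/n).
z-sum = 2.241 + 0.524 = 2.765.
d_min = 2.765 × √(2/54) = 2.765 × 0.1925 = 0.532.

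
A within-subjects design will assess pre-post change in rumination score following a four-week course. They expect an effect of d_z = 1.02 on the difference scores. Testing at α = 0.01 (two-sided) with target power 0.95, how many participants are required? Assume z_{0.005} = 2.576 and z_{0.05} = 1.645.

n = 18 pairs

For a paired (one-sample on differences) test: n = ((z_{α/2} + z_β) / d)².
z_{α/2} + z_β = 2.576 + 1.645 = 4.221.
n = (4.221 / 1.02)² = 4.138² = 17.12.
Round up.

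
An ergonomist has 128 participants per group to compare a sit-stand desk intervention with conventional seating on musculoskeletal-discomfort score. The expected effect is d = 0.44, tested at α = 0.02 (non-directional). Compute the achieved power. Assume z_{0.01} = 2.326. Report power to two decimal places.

For two equal groups, power = Φ(d·√(n/2) − z_{α/2}).
d·√(n/2) = 0.44 × √(128/2) = 0.44 × 8.000 = 3.520.
z_β = 3.520 − 2.326 = 1.194.
Power = Φ(1.194) = 0.884.

power ≈ 0.88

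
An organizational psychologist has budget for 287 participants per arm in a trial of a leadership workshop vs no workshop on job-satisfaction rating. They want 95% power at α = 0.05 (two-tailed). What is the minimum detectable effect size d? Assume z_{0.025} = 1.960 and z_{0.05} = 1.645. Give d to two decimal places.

d_min ≈ 0.30

For two independent groups of n = 287 each: d_min = (z_{α/2} + z_β)·√(2/n).
z-sum = 1.960 + 1.645 = 3.605.
d_min = 3.605 × √(2/287) = 3.605 × 0.0835 = 0.301.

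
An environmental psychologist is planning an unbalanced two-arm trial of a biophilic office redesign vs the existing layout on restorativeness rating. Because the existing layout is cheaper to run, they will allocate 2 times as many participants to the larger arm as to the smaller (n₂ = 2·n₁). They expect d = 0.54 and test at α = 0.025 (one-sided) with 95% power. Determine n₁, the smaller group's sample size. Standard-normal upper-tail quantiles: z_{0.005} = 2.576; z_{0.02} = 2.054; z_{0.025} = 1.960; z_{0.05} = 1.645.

n₁ = 67

With allocation ratio k = n₂/n₁ = 2, Var(x̄₁−x̄₂) = σ²(1/n₁ + 1/(k·n₁)) = σ²·(k+1)/(k·n₁).
So n₁ = (1 + 1/k)·((z_{α} + z_β)/d)² = 1.500 × (3.605/0.54)².
n₁ = 1.500 × 44.57 = 66.9.
Round up: n₁ = 67, giving n₂ = 2 × 67 = 134.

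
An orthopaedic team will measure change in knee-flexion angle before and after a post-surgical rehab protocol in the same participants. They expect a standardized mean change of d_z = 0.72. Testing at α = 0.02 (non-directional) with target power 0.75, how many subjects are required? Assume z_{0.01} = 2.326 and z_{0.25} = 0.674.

n = 18 pairs

For a paired (one-sample on differences) test: n = ((z_{α/2} + z_β) / d)².
z_{α/2} + z_β = 2.326 + 0.674 = 3.000.
n = (3.000 / 0.72)² = 4.167² = 17.36.
Round up.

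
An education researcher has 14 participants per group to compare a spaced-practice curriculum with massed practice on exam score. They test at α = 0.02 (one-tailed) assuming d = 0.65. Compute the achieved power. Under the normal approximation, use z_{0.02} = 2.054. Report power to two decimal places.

power ≈ 0.37

For two equal groups, power = Φ(d·√(n/2) − z_{α}).
d·√(n/2) = 0.65 × √(14/2) = 0.65 × 2.646 = 1.720.
z_β = 1.720 − 2.054 = -0.334.
Power = Φ(-0.334) = 0.369.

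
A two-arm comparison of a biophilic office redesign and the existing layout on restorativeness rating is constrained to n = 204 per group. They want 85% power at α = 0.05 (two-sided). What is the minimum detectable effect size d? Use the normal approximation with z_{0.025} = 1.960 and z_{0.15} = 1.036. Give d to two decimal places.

For two independent groups of n = 204 each: d_min = (z_{α/2} + z_β)·√(2/n).
z-sum = 1.960 + 1.036 = 2.996.
d_min = 2.996 × √(2/204) = 2.996 × 0.0990 = 0.297.

d_min ≈ 0.30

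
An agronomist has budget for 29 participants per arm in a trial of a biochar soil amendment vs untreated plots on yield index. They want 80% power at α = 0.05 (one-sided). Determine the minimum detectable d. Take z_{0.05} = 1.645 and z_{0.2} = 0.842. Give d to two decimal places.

d_min ≈ 0.65

For two independent groups of n = 29 each: d_min = (z_{α} + z_β)·√(2/n).
z-sum = 1.645 + 0.842 = 2.487.
d_min = 2.487 × √(2/29) = 2.487 × 0.2626 = 0.653.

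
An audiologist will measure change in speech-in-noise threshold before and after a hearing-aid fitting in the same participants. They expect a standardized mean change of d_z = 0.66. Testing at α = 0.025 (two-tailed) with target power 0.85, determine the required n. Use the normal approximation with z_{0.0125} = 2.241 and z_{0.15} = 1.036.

For a paired (one-sample on differences) test: n = ((z_{α/2} + z_β) / d)².
z_{α/2} + z_β = 2.241 + 1.036 = 3.277.
n = (3.277 / 0.66)² = 4.965² = 24.65.
Round up.

n = 25 pairs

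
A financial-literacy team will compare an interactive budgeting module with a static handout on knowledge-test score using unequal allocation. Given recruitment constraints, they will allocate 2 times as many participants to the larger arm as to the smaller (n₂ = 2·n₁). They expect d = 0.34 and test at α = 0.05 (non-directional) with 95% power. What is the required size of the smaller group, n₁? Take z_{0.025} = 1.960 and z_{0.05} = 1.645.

With allocation ratio k = n₂/n₁ = 2, Var(x̄₁−x̄₂) = σ²(1/n₁ + 1/(k·n₁)) = σ²·(k+1)/(k·n₁).
So n₁ = (1 + 1/k)·((z_{α/2} + z_β)/d)² = 1.500 × (3.605/0.34)².
n₁ = 1.500 × 112.42 = 168.6.
Round up: n₁ = 169, giving n₂ = 2 × 169 = 338.

n₁ = 169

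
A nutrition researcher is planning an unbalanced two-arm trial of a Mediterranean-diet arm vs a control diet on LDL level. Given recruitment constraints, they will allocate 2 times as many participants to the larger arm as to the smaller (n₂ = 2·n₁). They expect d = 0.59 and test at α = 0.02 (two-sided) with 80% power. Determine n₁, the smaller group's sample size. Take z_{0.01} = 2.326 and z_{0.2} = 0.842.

With allocation ratio k = n₂/n₁ = 2, Var(x̄₁−x̄₂) = σ²(1/n₁ + 1/(k·n₁)) = σ²·(k+1)/(k·n₁).
So n₁ = (1 + 1/k)·((z_{α/2} + z_β)/d)² = 1.500 × (3.168/0.59)².
n₁ = 1.500 × 28.83 = 43.2.
Round up: n₁ = 44, giving n₂ = 2 × 44 = 88.

n₁ = 44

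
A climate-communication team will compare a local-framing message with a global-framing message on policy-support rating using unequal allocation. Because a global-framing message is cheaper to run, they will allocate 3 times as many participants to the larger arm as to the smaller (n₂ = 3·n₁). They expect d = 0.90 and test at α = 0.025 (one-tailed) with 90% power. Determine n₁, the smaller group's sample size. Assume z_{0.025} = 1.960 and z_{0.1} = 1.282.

With allocation ratio k = n₂/n₁ = 3, Var(x̄₁−x̄₂) = σ²(1/n₁ + 1/(k·n₁)) = σ²·(k+1)/(k·n₁).
So n₁ = (1 + 1/k)·((z_{α} + z_β)/d)² = 1.333 × (3.242/0.90)².
n₁ = 1.333 × 12.98 = 17.3.
Round up: n₁ = 18, giving n₂ = 3 × 18 = 54.

n₁ = 18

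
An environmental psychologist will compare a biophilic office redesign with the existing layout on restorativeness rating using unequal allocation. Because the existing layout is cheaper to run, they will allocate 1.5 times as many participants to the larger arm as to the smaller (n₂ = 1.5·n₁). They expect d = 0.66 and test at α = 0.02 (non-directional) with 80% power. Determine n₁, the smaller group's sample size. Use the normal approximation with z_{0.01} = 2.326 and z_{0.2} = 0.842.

With allocation ratio k = n₂/n₁ = 1.5, Var(x̄₁−x̄₂) = σ²(1/n₁ + 1/(k·n₁)) = σ²·(k+1)/(k·n₁).
So n₁ = (1 + 1/k)·((z_{α/2} + z_β)/d)² = 1.667 × (3.168/0.66)².
n₁ = 1.667 × 23.04 = 38.4.
Round up: n₁ = 39, giving n₂ = ⌈1.5 × 39⌉ = ⌈58.5⌉ = 59.

n₁ = 39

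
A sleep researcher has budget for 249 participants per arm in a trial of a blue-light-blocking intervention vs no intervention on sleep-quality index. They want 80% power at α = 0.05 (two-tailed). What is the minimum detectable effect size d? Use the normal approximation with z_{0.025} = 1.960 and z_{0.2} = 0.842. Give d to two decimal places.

d_min ≈ 0.25

For two independent groups of n = 249 each: d_min = (z_{α/2} + z_β)·√(2/n).
z-sum = 1.960 + 0.842 = 2.802.
d_min = 2.802 × √(2/249) = 2.802 × 0.0896 = 0.251.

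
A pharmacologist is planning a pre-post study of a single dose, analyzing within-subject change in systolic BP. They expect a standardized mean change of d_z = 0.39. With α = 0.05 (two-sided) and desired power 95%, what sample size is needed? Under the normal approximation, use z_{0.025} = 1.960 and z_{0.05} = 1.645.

For a paired (one-sample on differences) test: n = ((z_{α/2} + z_β) / d)².
z_{α/2} + z_β = 1.960 + 1.645 = 3.605.
n = (3.605 / 0.39)² = 9.244² = 85.44.
Round up.

n = 86 pairs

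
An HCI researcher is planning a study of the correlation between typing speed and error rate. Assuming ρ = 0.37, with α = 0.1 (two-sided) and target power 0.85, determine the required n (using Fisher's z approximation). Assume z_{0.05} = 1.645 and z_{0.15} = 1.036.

n = 51

Fisher's z: C = ½·ln((1+r)/(1−r)) = ½·ln(2.1746) = 0.3884.
n = ((z_{α/2} + z_β)/C)² + 3.
(1.645 + 1.036) / 0.3884 = 2.681 / 0.3884 = 6.903.
n = 6.903² + 3 = 47.65 + 3 = 50.6.
Round up.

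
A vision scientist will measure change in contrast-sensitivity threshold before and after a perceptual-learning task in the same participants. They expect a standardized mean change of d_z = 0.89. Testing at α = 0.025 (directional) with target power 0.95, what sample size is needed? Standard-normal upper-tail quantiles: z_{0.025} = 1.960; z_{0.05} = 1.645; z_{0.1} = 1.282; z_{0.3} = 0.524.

n = 17 pairs

For a paired (one-sample on differences) test: n = ((z_{α} + z_β) / d)².
z_{α} + z_β = 1.960 + 1.645 = 3.605.
n = (3.605 / 0.89)² = 4.051² = 16.41.
Round up.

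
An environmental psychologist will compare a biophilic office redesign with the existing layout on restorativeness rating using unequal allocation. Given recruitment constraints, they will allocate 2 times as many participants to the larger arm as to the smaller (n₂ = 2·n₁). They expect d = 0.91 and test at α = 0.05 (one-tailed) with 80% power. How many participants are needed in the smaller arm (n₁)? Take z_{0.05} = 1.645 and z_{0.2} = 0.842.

With allocation ratio k = n₂/n₁ = 2, Var(x̄₁−x̄₂) = σ²(1/n₁ + 1/(k·n₁)) = σ²·(k+1)/(k·n₁).
So n₁ = (1 + 1/k)·((z_{α} + z_β)/d)² = 1.500 × (2.487/0.91)².
n₁ = 1.500 × 7.47 = 11.2.
Round up: n₁ = 12, giving n₂ = 2 × 12 = 24.

n₁ = 12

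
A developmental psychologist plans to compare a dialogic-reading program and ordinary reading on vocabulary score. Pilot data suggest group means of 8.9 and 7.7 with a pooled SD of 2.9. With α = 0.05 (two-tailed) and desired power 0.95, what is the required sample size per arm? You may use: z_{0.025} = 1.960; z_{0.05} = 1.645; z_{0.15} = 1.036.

n = 152 per group

Cohen's d = |M₁ − M₂| / SD_pooled = |8.9 − 7.7| / 2.9 = 1.2 / 2.9 = 0.414.
For two independent groups with equal n: n = 2·((z_{α/2} + z_β) / d)².
z_{α/2} + z_β = 1.960 + 1.645 = 3.605.
n = 2 × (3.605 / 0.414)² = 2 × 8.708² = 2 × 75.82 = 151.6.
Round up to the next whole participant.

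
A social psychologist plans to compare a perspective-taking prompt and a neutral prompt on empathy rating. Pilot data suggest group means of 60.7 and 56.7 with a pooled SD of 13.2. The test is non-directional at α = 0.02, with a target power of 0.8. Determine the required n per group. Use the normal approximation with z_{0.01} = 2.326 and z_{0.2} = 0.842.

Cohen's d = |M₁ − M₂| / SD_pooled = |60.7 − 56.7| / 13.2 = 4.0 / 13.2 = 0.303.
For two independent groups with equal n: n = 2·((z_{α/2} + z_β) / d)².
z_{α/2} + z_β = 2.326 + 0.842 = 3.168.
n = 2 × (3.168 / 0.303)² = 2 × 10.455² = 2 × 109.32 = 218.6.
Round up to the next whole participant.

n = 219 per group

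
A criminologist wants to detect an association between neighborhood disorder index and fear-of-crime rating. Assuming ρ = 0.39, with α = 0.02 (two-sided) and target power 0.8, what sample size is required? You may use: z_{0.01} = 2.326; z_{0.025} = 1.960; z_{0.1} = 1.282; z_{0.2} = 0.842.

Fisher's z: C = ½·ln((1+r)/(1−r)) = ½·ln(2.2787) = 0.4118.
n = ((z_{α/2} + z_β)/C)² + 3.
(2.326 + 0.842) / 0.4118 = 3.168 / 0.4118 = 7.693.
n = 7.693² + 3 = 59.18 + 3 = 62.2.
Round up.

n = 63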